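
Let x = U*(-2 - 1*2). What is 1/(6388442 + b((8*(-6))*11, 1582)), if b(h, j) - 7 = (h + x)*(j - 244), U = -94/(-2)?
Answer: 1/5430441 ≈ 1.8415e-7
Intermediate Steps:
U = 47 (U = -94*(-½) = 47)
x = -188 (x = 47*(-2 - 1*2) = 47*(-2 - 2) = 47*(-4) = -188)
b(h, j) = 7 + (-244 + j)*(-188 + h) (b(h, j) = 7 + (h - 188)*(j - 244) = 7 + (-188 + h)*(-244 + j) = 7 + (-244 + j)*(-188 + h))
1/(6388442 + b((8*(-6))*11, 1582)) = 1/(6388442 + (45879 - 244*8*(-6)*11 - 188*1582 + ((8*(-6))*11)*1582)) = 1/(6388442 + (45879 - (-11712)*11 - 297416 - 48*11*1582)) = 1/(6388442 + (45879 - 244*(-528) - 297416 - 528*1582)) = 1/(6388442 + (45879 + 128832 - 297416 - 835296)) = 1/(6388442 - 958001) = 1/5430441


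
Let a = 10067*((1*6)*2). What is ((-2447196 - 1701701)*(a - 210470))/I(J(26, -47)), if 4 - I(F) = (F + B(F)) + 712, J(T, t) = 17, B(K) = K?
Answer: -186007499201/371 ≈ -5.0137e+8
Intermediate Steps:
a = 120804 (a = 10067*(6*2) = 10067*12 = 120804)
I(F) = -708 - 2*F (I(F) = 4 - ((F + F) + 712) = 4 - (2*F + 712) = 4 - (712 + 2*F) = 4 + (-712 - 2*F) = -708 - 2*F)
((-2447196 - 1701701)*(a - 210470))/I(J(26, -47)) = ((-2447196 - 1701701)*(120804 - 210470))/(-708 - 2*17) = (-4148897*(-89666))/(-708 - 34) = 372014998402/(-742) = 372014998402*(-1/742) = -186007499201/371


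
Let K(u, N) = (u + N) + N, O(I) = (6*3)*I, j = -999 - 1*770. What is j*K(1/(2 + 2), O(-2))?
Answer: 507703/4 ≈ 1.2693e+5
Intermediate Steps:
j = -1769 (j = -999 - 770 = -1769)
O(I) = 18*I
K(u, N) = u + 2*N (K(u, N) = (N + u) + N = u + 2*N)
j*K(1/(2 + 2), O(-2)) = -1769*(1/(2 + 2) + 2*(18*(-2))) = -1769*(1/4 + 2*(-36)) = -1769*(¼ - 72) = -1769*(-287/4) = 507703/4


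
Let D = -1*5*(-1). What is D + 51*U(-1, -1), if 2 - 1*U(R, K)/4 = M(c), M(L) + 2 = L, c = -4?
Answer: 1637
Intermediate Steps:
M(L) = -2 + L
U(R, K) = 32 (U(R, K) = 8 - 4*(-2 - 4) = 8 - 4*(-6) = 8 + 24 = 32)
D = 5 (D = -5*(-1) = 5)
D + 51*U(-1, -1) = 5 + 51*32 = 5 + 1632 = 1637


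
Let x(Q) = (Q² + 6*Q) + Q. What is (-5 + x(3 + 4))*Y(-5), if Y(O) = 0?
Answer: 0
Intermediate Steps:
x(Q) = Q² + 7*Q
(-5 + x(3 + 4))*Y(-5) = (-5 + (3 + 4)*(7 + (3 + 4)))*0 = (-5 + 7*(7 + 7))*0 = (-5 + 7*14)*0 = (-5 + 98)*0 = 93*0 = 0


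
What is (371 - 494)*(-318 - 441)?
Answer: 93357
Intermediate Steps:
(371 - 494)*(-318 - 441) = -123*(-759) = 93357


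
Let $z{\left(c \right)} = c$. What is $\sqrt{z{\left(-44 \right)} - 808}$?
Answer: $2 i \sqrt{213} \approx 29.189 i$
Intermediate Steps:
$\sqrt{z{\left(-44 \right)} - 808} = \sqrt{-44 - 808} = \sqrt{-852} = 2 i \sqrt{213}$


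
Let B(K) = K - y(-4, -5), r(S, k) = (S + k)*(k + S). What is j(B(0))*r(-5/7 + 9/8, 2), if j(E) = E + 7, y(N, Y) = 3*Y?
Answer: 200475/1568 ≈ 127.85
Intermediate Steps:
r(S, k) = (S + k)² (r(S, k) = (S + k)*(S + k) = (S + k)²)
B(K) = 15 + K (B(K) = K - 3*(-5) = K - 1*(-15) = K + 15 = 15 + K)
j(E) = 7 + E
j(B(0))*r(-5/7 + 9/8, 2) = (7 + (15 + 0))*((-5/7 + 9/8) + 2)² = (7 + 15)*((-5*⅐ + 9*(⅛)) + 2)² = 22*((-5/7 + 9/8) + 2)² = 22*(23/56 + 2)² = 22*(135/56)² = 22*(18225/3136) = 200475/1568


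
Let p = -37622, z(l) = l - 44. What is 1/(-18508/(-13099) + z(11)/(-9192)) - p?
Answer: 2138948690158/56852601 ≈ 37623.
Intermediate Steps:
z(l) = -44 + l
1/(-18508/(-13099) + z(11)/(-9192)) - p = 1/(-18508/(-13099) + (-44 + 11)/(-9192)) - 1*(-37622) = 1/(-18508*(-1/13099) - 33*(-1/9192)) + 37622 = 1/(18508/13099 + 11/3064) + 37622 = 1/(56852601/40135336) + 37622 = 40135336/56852601 + 37622 = 2138948690158/56852601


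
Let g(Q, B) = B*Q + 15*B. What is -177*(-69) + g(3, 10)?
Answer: 12393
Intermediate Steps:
g(Q, B) = 15*B + B*Q
-177*(-69) + g(3, 10) = -177*(-69) + 10*(15 + 3) = 12213 + 10*18 = 12213 + 180 = 12393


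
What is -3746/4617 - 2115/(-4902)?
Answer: -7939/20898 ≈ -0.37989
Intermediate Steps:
-3746/4617 - 2115/(-4902) = -3746*1/4617 - 2115*(-1/4902) = -3746/4617 + 705/1634 = -7939/20898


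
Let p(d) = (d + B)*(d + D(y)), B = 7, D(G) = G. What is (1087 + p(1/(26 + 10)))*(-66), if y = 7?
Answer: -16200371/216 ≈ -75002.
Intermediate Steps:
p(d) = (7 + d)² (p(d) = (d + 7)*(d + 7) = (7 + d)*(7 + d) = (7 + d)²)
(1087 + p(1/(26 + 10)))*(-66) = (1087 + (49 + (1/(26 + 10))² + 14/(26 + 10)))*(-66) = (1087 + (49 + (1/36)² + 14/36))*(-66) = (1087 + (49 + (1/36)² + 14*(1/36)))*(-66) = (1087 + (49 + 1/1296 + 7/18))*(-66) = (1087 + 64009/1296)*(-66) = (1472761/1296)*(-66) = -16200371/216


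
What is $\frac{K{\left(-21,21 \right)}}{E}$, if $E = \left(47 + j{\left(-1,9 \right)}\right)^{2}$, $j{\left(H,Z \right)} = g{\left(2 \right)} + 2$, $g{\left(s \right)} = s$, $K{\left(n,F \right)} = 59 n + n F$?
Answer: $- \frac{560}{867} \approx -0.64591$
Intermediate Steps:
$K{\left(n,F \right)} = 59 n + F n$
$j{\left(H,Z \right)} = 4$ ($j{\left(H,Z \right)} = 2 + 2 = 4$)
$E = 2601$ ($E = \left(47 + 4\right)^{2} = 51^{2} = 2601$)
$\frac{K{\left(-21,21 \right)}}{E} = \frac{\left(-21\right) \left(59 + 21\right)}{2601} = \left(-21\right) 80 \cdot \frac{1}{2601} = \left(-1680\right) \frac{1}{2601} = - \frac{560}{867}$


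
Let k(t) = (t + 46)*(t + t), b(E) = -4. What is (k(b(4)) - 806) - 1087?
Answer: -2229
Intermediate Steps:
k(t) = 2*t*(46 + t) (k(t) = (46 + t)*(2*t) = 2*t*(46 + t))
(k(b(4)) - 806) - 1087 = (2*(-4)*(46 - 4) - 806) - 1087 = (2*(-4)*42 - 806) - 1087 = (-336 - 806) - 1087 = -1142 - 1087 = -2229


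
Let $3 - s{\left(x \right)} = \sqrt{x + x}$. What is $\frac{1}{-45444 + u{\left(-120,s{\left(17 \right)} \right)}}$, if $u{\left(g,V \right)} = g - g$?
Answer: $- \frac{1}{45444} \approx -2.2005 \cdot 10^{-5}$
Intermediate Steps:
$s{\left(x \right)} = 3 - \sqrt{2} \sqrt{x}$ ($s{\left(x \right)} = 3 - \sqrt{x + x} = 3 - \sqrt{2 x} = 3 - \sqrt{2} \sqrt{x}$)
$u{\left(g,V \right)} = 0$
$\frac{1}{-45444 + u{\left(-120,s{\left(17 \right)} \right)}} = \frac{1}{-45444 + 0} = \frac{1}{-45444} = - \frac{1}{45444}$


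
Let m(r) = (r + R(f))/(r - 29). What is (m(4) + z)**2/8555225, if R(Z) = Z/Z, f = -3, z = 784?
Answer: 15358561/213880625 ≈ 0.071809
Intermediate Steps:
R(Z) = 1
m(r) = (1 + r)/(-29 + r) (m(r) = (r + 1)/(r - 29) = (1 + r)/(-29 + r))
(m(4) + z)**2/8555225 = ((1 + 4)/(-29 + 4) + 784)**2/8555225 = (5/(-25) + 784)**2*(1/8555225) = (-1/25*5 + 784)**2*(1/8555225) = (-1/5 + 784)**2*(1/8555225) = (3919/5)**2*(1/8555225) = (15358561/25)*(1/8555225) = 15358561/213880625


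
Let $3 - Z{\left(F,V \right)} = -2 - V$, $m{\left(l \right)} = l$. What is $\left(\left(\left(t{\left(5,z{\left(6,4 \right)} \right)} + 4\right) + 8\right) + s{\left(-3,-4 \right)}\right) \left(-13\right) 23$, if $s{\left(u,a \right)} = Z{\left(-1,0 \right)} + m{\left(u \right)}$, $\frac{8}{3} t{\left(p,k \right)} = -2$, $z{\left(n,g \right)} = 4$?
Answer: $- \frac{15847}{4} \approx -3961.8$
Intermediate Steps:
$Z{\left(F,V \right)} = 5 + V$ ($Z{\left(F,V \right)} = 3 - \left(-2 - V\right) = 3 + \left(2 + V\right) = 5 + V$)
$t{\left(p,k \right)} = - \frac{3}{4}$ ($t{\left(p,k \right)} = \frac{3}{8} \left(-2\right) = - \frac{3}{4}$)
$s{\left(u,a \right)} = 5 + u$ ($s{\left(u,a \right)} = \left(5 + 0\right) + u = 5 + u$)
$\left(\left(\left(t{\left(5,z{\left(6,4 \right)} \right)} + 4\right) + 8\right) + s{\left(-3,-4 \right)}\right) \left(-13\right) 23 = \left(\left(\left(- \frac{3}{4} + 4\right) + 8\right) + \left(5 - 3\right)\right) \left(-13\right) 23 = \left(\left(\frac{13}{4} + 8\right) + 2\right) \left(-13\right) 23 = \left(\frac{45}{4} + 2\right) \left(-13\right) 23 = \frac{53}{4} \left(-13\right) 23 = \left(- \frac{689}{4}\right) 23 = - \frac{15847}{4}$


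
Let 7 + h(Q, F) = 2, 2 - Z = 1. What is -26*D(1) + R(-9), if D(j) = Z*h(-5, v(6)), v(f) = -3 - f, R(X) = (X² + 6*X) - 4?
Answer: 153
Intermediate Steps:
R(X) = -4 + X² + 6*X
Z = 1 (Z = 2 - 1*1 = 2 - 1 = 1)
h(Q, F) = -5 (h(Q, F) = -7 + 2 = -5)
D(j) = -5 (D(j) = 1*(-5) = -5)
-26*D(1) + R(-9) = -26*(-5) + (-4 + (-9)² + 6*(-9)) = 130 + (-4 + 81 - 54) = 130 + 23 = 153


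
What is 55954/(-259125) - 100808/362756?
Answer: -11604880556/23499787125 ≈ -0.49383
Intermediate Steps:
55954/(-259125) - 100808/362756 = 55954*(-1/259125) - 100808*1/362756 = -55954/259125 - 25202/90689 = -11604880556/23499787125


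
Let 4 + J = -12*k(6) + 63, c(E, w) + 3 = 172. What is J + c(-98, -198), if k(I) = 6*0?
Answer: 228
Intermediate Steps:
c(E, w) = 169 (c(E, w) = -3 + 172 = 169)
k(I) = 0
J = 59 (J = -4 + (-12*0 + 63) = -4 + (0 + 63) = -4 + 63 = 59)
J + c(-98, -198) = 59 + 169 = 228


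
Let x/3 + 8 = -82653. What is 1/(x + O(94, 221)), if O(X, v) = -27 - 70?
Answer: -1/248080 ≈ -4.0310e-6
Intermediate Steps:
O(X, v) = -97
x = -247983 (x = -24 + 3*(-82653) = -24 - 247959 = -247983)
1/(x + O(94, 221)) = 1/(-247983 - 97) = 1/(-248080) = -1/248080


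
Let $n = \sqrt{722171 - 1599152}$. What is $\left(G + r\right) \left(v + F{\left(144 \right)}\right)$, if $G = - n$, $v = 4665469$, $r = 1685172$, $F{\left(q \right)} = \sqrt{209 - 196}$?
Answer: $\left(1685172 - i \sqrt{876981}\right) \left(4665469 + \sqrt{13}\right) \approx 7.8621 \cdot 10^{12} - 4.3691 \cdot 10^{9} i$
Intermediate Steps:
$F{\left(q \right)} = \sqrt{13}$
$n = i \sqrt{876981}$ ($n = \sqrt{-876981} = i \sqrt{876981} \approx 936.47 i$)
$G = - i \sqrt{876981} \approx - 936.47 i$
$\left(G + r\right) \left(v + F{\left(144 \right)}\right) = \left(- i \sqrt{876981} + 1685172\right) \left(4665469 + \sqrt{13}\right) = \left(1685172 - i \sqrt{876981}\right) \left(4665469 + \sqrt{13}\right)$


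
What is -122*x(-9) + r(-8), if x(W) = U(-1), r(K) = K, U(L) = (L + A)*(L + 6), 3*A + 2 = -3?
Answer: 4856/3 ≈ 1618.7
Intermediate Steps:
A = -5/3 (A = -⅔ + (⅓)*(-3) = -⅔ - 1 = -5/3 ≈ -1.6667)
U(L) = (6 + L)*(-5/3 + L) (U(L) = (L - 5/3)*(L + 6) = (-5/3 + L)*(6 + L) = (6 + L)*(-5/3 + L))
x(W) = -40/3 (x(W) = -10 + (-1)² + (13/3)*(-1) = -10 + 1 - 13/3 = -40/3)
-122*x(-9) + r(-8) = -122*(-40/3) - 8 = 4880/3 - 8 = 4856/3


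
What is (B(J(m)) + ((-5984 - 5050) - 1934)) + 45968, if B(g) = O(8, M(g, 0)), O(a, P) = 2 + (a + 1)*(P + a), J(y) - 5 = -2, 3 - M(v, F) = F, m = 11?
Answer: 33101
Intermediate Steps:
M(v, F) = 3 - F
J(y) = 3 (J(y) = 5 - 2 = 3)
O(a, P) = 2 + (1 + a)*(P + a)
B(g) = 101 (B(g) = 2 + (3 - 1*0) + 8 + 8² + (3 - 1*0)*8 = 2 + (3 + 0) + 8 + 64 + (3 + 0)*8 = 2 + 3 + 8 + 64 + 3*8 = 2 + 3 + 8 + 64 + 24 = 101)
(B(J(m)) + ((-5984 - 5050) - 1934)) + 45968 = (101 + ((-5984 - 5050) - 1934)) + 45968 = (101 + (-11034 - 1934)) + 45968 = (101 - 12968) + 45968 = -12867 + 45968 = 33101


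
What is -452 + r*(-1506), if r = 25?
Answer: -38102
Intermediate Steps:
-452 + r*(-1506) = -452 + 25*(-1506) = -452 - 37650 = -38102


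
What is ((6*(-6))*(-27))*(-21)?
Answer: -20412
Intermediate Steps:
((6*(-6))*(-27))*(-21) = -36*(-27)*(-21) = 972*(-21) = -20412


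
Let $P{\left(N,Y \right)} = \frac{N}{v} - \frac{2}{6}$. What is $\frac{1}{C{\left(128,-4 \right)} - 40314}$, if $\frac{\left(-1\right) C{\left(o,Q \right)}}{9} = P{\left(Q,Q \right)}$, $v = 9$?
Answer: $- \frac{1}{40307} \approx -2.481 \cdot 10^{-5}$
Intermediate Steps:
$P{\left(N,Y \right)} = - \frac{1}{3} + \frac{N}{9}$ ($P{\left(N,Y \right)} = \frac{N}{9} - \frac{2}{6} = N \frac{1}{9} - \frac{1}{3} = \frac{N}{9} - \frac{1}{3} = - \frac{1}{3} + \frac{N}{9}$)
$C{\left(o,Q \right)} = 3 - Q$ ($C{\left(o,Q \right)} = - 9 \left(- \frac{1}{3} + \frac{Q}{9}\right) = 3 - Q$)
$\frac{1}{C{\left(128,-4 \right)} - 40314} = \frac{1}{\left(3 - -4\right) - 40314} = \frac{1}{\left(3 + 4\right) - 40314} = \frac{1}{7 - 40314} = \frac{1}{-40307} = - \frac{1}{40307}$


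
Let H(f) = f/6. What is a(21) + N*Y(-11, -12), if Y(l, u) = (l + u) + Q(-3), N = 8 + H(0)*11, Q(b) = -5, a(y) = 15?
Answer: -209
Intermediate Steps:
H(f) = f/6 (H(f) = f*(⅙) = f/6)
N = 8 (N = 8 + ((⅙)*0)*11 = 8 + 0*11 = 8 + 0 = 8)
Y(l, u) = -5 + l + u (Y(l, u) = (l + u) - 5 = -5 + l + u)
a(21) + N*Y(-11, -12) = 15 + 8*(-5 - 11 - 12) = 15 + 8*(-28) = 15 - 224 = -209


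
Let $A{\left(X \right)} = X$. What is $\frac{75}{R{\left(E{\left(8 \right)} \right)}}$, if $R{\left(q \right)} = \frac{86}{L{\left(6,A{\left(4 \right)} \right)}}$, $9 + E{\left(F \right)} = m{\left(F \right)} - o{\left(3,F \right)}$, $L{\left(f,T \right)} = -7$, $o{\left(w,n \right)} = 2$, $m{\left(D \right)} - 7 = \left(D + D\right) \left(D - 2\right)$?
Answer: $- \frac{525}{86} \approx -6.1047$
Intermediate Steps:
$m{\left(D \right)} = 7 + 2 D \left(-2 + D\right)$ ($m{\left(D \right)} = 7 + \left(D + D\right) \left(D - 2\right) = 7 + 2 D \left(-2 + D\right)$)
$E{\left(F \right)} = -4 - 4 F + 2 F^{2}$ ($E{\left(F \right)} = -9 - \left(-5 - 2 F^{2} + 4 F\right) = -9 + \left(5 - 4 F + 2 F^{2}\right) = -4 - 4 F + 2 F^{2}$)
$R{\left(q \right)} = - \frac{86}{7}$ ($R{\left(q \right)} = \frac{86}{-7} = 86 \left(- \frac{1}{7}\right) = - \frac{86}{7}$)
$\frac{75}{R{\left(E{\left(8 \right)} \right)}} = \frac{75}{- \frac{86}{7}} = 75 \left(- \frac{7}{86}\right) = - \frac{525}{86}$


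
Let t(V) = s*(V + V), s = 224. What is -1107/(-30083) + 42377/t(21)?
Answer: 1285241947/283020864 ≈ 4.5412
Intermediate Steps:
t(V) = 448*V (t(V) = 224*(V + V) = 224*(2*V) = 448*V)
-1107/(-30083) + 42377/t(21) = -1107/(-30083) + 42377/((448*21)) = -1107*(-1/30083) + 42377/9408 = 1107/30083 + 42377*(1/9408) = 1107/30083 + 42377/9408 = 1285241947/283020864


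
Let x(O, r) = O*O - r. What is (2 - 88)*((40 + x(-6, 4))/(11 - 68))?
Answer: 2064/19 ≈ 108.63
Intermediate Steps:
x(O, r) = O² - r
(2 - 88)*((40 + x(-6, 4))/(11 - 68)) = (2 - 88)*((40 + ((-6)² - 1*4))/(11 - 68)) = -86*(40 + (36 - 4))/(-57) = -86*(40 + 32)*(-1)/57 = -6192*(-1)/57 = -86*(-24/19) = 2064/19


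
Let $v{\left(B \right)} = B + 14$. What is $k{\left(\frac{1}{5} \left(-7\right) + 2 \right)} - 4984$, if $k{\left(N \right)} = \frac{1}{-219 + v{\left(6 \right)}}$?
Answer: $- \frac{991817}{199} \approx -4984.0$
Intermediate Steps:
$v{\left(B \right)} = 14 + B$
$k{\left(N \right)} = - \frac{1}{199}$ ($k{\left(N \right)} = \frac{1}{-219 + \left(14 + 6\right)} = \frac{1}{-219 + 20} = \frac{1}{-199} = - \frac{1}{199}$)
$k{\left(\frac{1}{5} \left(-7\right) + 2 \right)} - 4984 = - \frac{1}{199} - 4984 = - \frac{991817}{199}$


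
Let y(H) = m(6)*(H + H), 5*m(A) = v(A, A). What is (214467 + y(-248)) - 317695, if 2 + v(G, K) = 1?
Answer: -515644/5 ≈ -1.0313e+5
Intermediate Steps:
v(G, K) = -1 (v(G, K) = -2 + 1 = -1)
m(A) = -⅕ (m(A) = (⅕)*(-1) = -⅕)
y(H) = -2*H/5 (y(H) = -(H + H)/5 = -2*H/5)
(214467 + y(-248)) - 317695 = (214467 - ⅖*(-248)) - 317695 = (214467 + 496/5) - 317695 = 1072831/5 - 317695 = -515644/5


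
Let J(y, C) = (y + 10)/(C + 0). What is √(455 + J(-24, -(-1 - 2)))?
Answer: √4053/3 ≈ 21.221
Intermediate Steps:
J(y, C) = (10 + y)/C
√(455 + J(-24, -(-1 - 2))) = √(455 + (10 - 24)/((-(-1 - 2)))) = √(455 - 14/(-1*(-3))) = √(455 - 14/3) = √(1351/3) = √4053/3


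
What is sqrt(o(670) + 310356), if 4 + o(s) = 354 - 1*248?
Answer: sqrt(310458) ≈ 557.19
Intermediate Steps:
o(s) = 102 (o(s) = -4 + (354 - 1*248) = -4 + (354 - 248) = -4 + 106 = 102)
sqrt(o(670) + 310356) = sqrt(102 + 310356) = sqrt(310458)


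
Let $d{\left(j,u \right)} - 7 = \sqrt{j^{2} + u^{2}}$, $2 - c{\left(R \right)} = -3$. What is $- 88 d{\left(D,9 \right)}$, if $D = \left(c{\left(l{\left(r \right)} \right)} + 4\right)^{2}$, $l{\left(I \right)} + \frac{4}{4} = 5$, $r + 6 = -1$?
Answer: $-616 - 792 \sqrt{82} \approx -7787.9$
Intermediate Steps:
$r = -7$ ($r = -6 - 1 = -7$)
$l{\left(I \right)} = 4$ ($l{\left(I \right)} = -1 + 5 = 4$)
$c{\left(R \right)} = 5$ ($c{\left(R \right)} = 2 - -3 = 2 + 3 = 5$)
$D = 81$ ($D = \left(5 + 4\right)^{2} = 9^{2} = 81$)
$d{\left(j,u \right)} = 7 + \sqrt{j^{2} + u^{2}}$
$- 88 d{\left(D,9 \right)} = - 88 \left(7 + \sqrt{81^{2} + 9^{2}}\right) = - 88 \left(7 + \sqrt{6561 + 81}\right) = - 88 \left(7 + \sqrt{6642}\right) = - 88 \left(7 + 9 \sqrt{82}\right) = -616 - 792 \sqrt{82}$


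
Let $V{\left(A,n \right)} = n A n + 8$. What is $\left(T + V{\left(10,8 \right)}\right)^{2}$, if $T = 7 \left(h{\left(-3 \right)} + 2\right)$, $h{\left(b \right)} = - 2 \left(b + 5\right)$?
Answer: $401956$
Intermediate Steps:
$V{\left(A,n \right)} = 8 + A n^{2}$ ($V{\left(A,n \right)} = A n n + 8 = A n^{2} + 8 = 8 + A n^{2}$)
$h{\left(b \right)} = -10 - 2 b$ ($h{\left(b \right)} = - 2 \left(5 + b\right) = -10 - 2 b$)
$T = -14$ ($T = 7 \left(\left(-10 - -6\right) + 2\right) = 7 \left(\left(-10 + 6\right) + 2\right) = 7 \left(-4 + 2\right) = 7 \left(-2\right) = -14$)
$\left(T + V{\left(10,8 \right)}\right)^{2} = \left(-14 + \left(8 + 10 \cdot 8^{2}\right)\right)^{2} = \left(-14 + \left(8 + 10 \cdot 64\right)\right)^{2} = \left(-14 + \left(8 + 640\right)\right)^{2} = \left(-14 + 648\right)^{2} = 634^{2} = 401956$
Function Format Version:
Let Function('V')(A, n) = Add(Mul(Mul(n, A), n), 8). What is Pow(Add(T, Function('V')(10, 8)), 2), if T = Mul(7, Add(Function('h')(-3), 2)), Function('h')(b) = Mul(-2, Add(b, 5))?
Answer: 401956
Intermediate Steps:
Function('V')(A, n) = Add(8, Mul(A, Pow(n, 2))) (Function('V')(A, n) = Add(Mul(Mul(A, n), n), 8) = Add(Mul(A, Pow(n, 2)), 8) = Add(8, Mul(A, Pow(n, 2))))
Function('h')(b) = Add(-10, Mul(-2, b)) (Function('h')(b) = Mul(-2, Add(5, b)) = Add(-10, Mul(-2, b)))
T = -14 (T = Mul(7, Add(Add(-10, Mul(-2, -3)), 2)) = Mul(7, Add(Add(-10, 6), 2)) = Mul(7, Add(-4, 2)) = Mul(7, -2) = -14)
Pow(Add(T, Function('V')(10, 8)), 2) = Pow(Add(-14, Add(8, Mul(10, Pow(8, 2)))), 2) = Pow(Add(-14, Add(8, Mul(10, 64))), 2) = Pow(Add(-14, Add(8, 640)), 2) = Pow(Add(-14, 648), 2) = Pow(634, 2) = 401956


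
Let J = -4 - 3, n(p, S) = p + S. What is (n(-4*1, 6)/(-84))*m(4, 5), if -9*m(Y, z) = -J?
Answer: 1/54 ≈ 0.018519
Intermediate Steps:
n(p, S) = S + p
J = -7
m(Y, z) = -7/9 (m(Y, z) = -(-1)*(-7)/9 = -1/9*7 = -7/9)
(n(-4*1, 6)/(-84))*m(4, 5) = ((6 - 4*1)/(-84))*(-7/9) = ((6 - 4)*(-1/84))*(-7/9) = (2*(-1/84))*(-7/9) = -1/42*(-7/9) = 1/54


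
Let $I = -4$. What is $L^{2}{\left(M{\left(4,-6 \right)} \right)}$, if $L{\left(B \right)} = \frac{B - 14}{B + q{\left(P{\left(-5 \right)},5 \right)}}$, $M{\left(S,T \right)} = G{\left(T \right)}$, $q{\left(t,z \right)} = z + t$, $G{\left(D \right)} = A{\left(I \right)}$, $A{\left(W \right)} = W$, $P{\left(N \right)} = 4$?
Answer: $\frac{324}{25} \approx 12.96$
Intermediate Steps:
$G{\left(D \right)} = -4$
$q{\left(t,z \right)} = t + z$
$M{\left(S,T \right)} = -4$
$L{\left(B \right)} = \frac{-14 + B}{9 + B}$ ($L{\left(B \right)} = \frac{B - 14}{B + \left(4 + 5\right)} = \frac{-14 + B}{B + 9} = \frac{-14 + B}{9 + B}$)
$L^{2}{\left(M{\left(4,-6 \right)} \right)} = \left(\frac{-14 - 4}{9 - 4}\right)^{2} = \left(\frac{1}{5} \left(-18\right)\right)^{2} = \left(- \frac{18}{5}\right)^{2} = \frac{324}{25}$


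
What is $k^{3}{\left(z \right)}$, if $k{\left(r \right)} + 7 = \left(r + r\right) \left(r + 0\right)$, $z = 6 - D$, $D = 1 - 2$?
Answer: $753571$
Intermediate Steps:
$D = -1$
$z = 7$ ($z = 6 - -1 = 6 + 1 = 7$)
$k{\left(r \right)} = -7 + 2 r^{2}$ ($k{\left(r \right)} = -7 + \left(r + r\right) \left(r + 0\right) = -7 + 2 r r = -7 + 2 r^{2}$)
$k^{3}{\left(z \right)} = \left(-7 + 2 \cdot 7^{2}\right)^{3} = \left(-7 + 2 \cdot 49\right)^{3} = \left(-7 + 98\right)^{3} = 91^{3} = 753571$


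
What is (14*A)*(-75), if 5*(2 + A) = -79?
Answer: 18690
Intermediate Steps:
A = -89/5 (A = -2 + (⅕)*(-79) = -2 - 79/5 = -89/5 ≈ -17.800)
(14*A)*(-75) = (14*(-89/5))*(-75) = -1246/5*(-75) = 18690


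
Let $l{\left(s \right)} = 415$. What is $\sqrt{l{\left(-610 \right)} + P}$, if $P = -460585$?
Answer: $3 i \sqrt{51130} \approx 678.36 i$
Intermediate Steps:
$\sqrt{l{\left(-610 \right)} + P} = \sqrt{415 - 460585} = \sqrt{-460170} = 3 i \sqrt{51130}$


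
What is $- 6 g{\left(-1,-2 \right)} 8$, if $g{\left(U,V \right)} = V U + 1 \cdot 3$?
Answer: $-240$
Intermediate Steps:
$g{\left(U,V \right)} = 3 + U V$ ($g{\left(U,V \right)} = U V + 3 = 3 + U V$)
$- 6 g{\left(-1,-2 \right)} 8 = - 6 \left(3 - -2\right) 8 = - 6 \left(3 + 2\right) 8 = \left(-6\right) 5 \cdot 8 = \left(-30\right) 8 = -240$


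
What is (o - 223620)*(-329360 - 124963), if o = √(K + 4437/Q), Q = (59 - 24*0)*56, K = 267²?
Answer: 101595709260 - 1362969*√21617640002/1652 ≈ 1.0147e+11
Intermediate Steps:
K = 71289
Q = 3304 (Q = (59 + 0)*56 = 59*56 = 3304)
o = 3*√21617640002/1652 (o = √(71289 + 4437/3304) = √(235543293/3304) = 3*√21617640002/1652 ≈ 267.00)
(o - 223620)*(-329360 - 124963) = (3*√21617640002/1652 - 223620)*(-329360 - 124963) = (-223620 + 3*√21617640002/1652)*(-454323) = 101595709260 - 1362969*√21617640002/1652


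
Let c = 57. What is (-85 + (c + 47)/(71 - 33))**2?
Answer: 2442969/361 ≈ 6767.2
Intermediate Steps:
(-85 + (c + 47)/(71 - 33))**2 = (-85 + (57 + 47)/(71 - 33))**2 = (-85 + 104/38)**2 = (-85 + 104*(1/38))**2 = (-85 + 52/19)**2 = (-1563/19)**2 = 2442969/361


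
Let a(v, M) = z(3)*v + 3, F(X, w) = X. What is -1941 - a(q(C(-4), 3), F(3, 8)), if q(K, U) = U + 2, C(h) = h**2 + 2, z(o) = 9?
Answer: -1989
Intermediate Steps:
C(h) = 2 + h**2
q(K, U) = 2 + U
a(v, M) = 3 + 9*v (a(v, M) = 9*v + 3 = 3 + 9*v)
-1941 - a(q(C(-4), 3), F(3, 8)) = -1941 - (3 + 9*(2 + 3)) = -1941 - (3 + 9*5) = -1941 - (3 + 45) = -1941 - 1*48 = -1941 - 48 = -1989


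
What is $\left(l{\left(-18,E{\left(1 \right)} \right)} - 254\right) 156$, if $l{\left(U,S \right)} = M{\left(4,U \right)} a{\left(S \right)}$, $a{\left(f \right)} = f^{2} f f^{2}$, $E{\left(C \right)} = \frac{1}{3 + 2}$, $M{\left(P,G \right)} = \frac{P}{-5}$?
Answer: $- \frac{619125624}{15625} \approx -39624.0$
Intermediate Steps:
$M{\left(P,G \right)} = - \frac{P}{5}$ ($M{\left(P,G \right)} = P \left(- \frac{1}{5}\right) = - \frac{P}{5}$)
$E{\left(C \right)} = \frac{1}{5}$
$a{\left(f \right)} = f^{5}$ ($a{\left(f \right)} = f^{3} f^{2} = f^{5}$)
$l{\left(U,S \right)} = - \frac{4 S^{5}}{5}$ ($l{\left(U,S \right)} = \left(- \frac{1}{5}\right) 4 S^{5} = - \frac{4 S^{5}}{5}$)
$\left(l{\left(-18,E{\left(1 \right)} \right)} - 254\right) 156 = \left(- \frac{4}{5 \cdot 3125} - 254\right) 156 = \left(\left(- \frac{4}{5}\right) \frac{1}{3125} - 254\right) 156 = \left(- \frac{4}{15625} - 254\right) 156 = \left(- \frac{3968754}{15625}\right) 156 = - \frac{619125624}{15625}$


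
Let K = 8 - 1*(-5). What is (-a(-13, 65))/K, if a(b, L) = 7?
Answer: -7/13 ≈ -0.53846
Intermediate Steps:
K = 13 (K = 8 + 5 = 13)
(-a(-13, 65))/K = (-1*7)/13 = (1/13)*(-7) = -7/13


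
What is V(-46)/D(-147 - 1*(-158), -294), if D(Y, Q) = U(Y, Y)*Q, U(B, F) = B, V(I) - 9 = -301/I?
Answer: -65/13524 ≈ -0.0048063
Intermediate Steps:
V(I) = 9 - 301/I
D(Y, Q) = Q*Y (D(Y, Q) = Y*Q = Q*Y)
V(-46)/D(-147 - 1*(-158), -294) = (9 - 301/(-46))/((-294*(-147 - 1*(-158)))) = (9 - 301*(-1/46))/((-294*(-147 + 158))) = (9 + 301/46)/((-294*11)) = (715/46)/(-3234) = (715/46)*(-1/3234) = -65/13524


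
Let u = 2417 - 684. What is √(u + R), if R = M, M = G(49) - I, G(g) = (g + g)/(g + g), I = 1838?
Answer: 2*I*√26 ≈ 10.198*I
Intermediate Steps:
G(g) = 1 (G(g) = (2*g)/((2*g)) = (2*g)*(1/(2*g)) = 1)
M = -1837 (M = 1 - 1*1838 = 1 - 1838 = -1837)
R = -1837
u = 1733
√(u + R) = √(1733 - 1837) = √(-104) = 2*I*√26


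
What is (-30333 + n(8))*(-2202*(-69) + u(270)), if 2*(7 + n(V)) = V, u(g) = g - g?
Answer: -4609191168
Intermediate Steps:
u(g) = 0
n(V) = -7 + V/2
(-30333 + n(8))*(-2202*(-69) + u(270)) = (-30333 + (-7 + (1/2)*8))*(-2202*(-69) + 0) = (-30333 + (-7 + 4))*(151938 + 0) = (-30333 - 3)*151938 = -30336*151938 = -4609191168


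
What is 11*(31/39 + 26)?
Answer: 11495/39 ≈ 294.74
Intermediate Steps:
11*(31/39 + 26) = 11*(1045/39) = 11495/39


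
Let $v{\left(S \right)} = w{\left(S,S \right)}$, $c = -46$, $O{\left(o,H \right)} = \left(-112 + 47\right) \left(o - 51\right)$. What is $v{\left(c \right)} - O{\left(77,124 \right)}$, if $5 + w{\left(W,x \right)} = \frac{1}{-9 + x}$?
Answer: $\frac{92674}{55} \approx 1685.0$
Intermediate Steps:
$O{\left(o,H \right)} = 3315 - 65 o$ ($O{\left(o,H \right)} = - 65 \left(-51 + o\right) = 3315 - 65 o$)
$w{\left(W,x \right)} = -5 + \frac{1}{-9 + x}$
$v{\left(S \right)} = \frac{46 - 5 S}{-9 + S}$
$v{\left(c \right)} - O{\left(77,124 \right)} = \frac{46 - -230}{-9 - 46} - \left(3315 - 5005\right) = \frac{46 + 230}{-55} - \left(3315 - 5005\right) = \left(- \frac{1}{55}\right) 276 - -1690 = - \frac{276}{55} + 1690 = \frac{92674}{55}$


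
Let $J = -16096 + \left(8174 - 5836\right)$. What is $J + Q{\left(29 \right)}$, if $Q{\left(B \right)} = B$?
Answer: $-13729$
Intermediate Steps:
$J = -13758$ ($J = -16096 + \left(8174 - 5836\right) = -16096 + 2338 = -13758$)
$J + Q{\left(29 \right)} = -13758 + 29 = -13729$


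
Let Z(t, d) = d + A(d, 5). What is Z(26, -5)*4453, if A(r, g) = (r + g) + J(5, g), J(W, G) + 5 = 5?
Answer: -22265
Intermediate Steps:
J(W, G) = 0 (J(W, G) = -5 + 5 = 0)
A(r, g) = g + r (A(r, g) = (r + g) + 0 = (g + r) + 0 = g + r)
Z(t, d) = 5 + 2*d (Z(t, d) = d + (5 + d) = 5 + 2*d)
Z(26, -5)*4453 = (5 + 2*(-5))*4453 = (5 - 10)*4453 = -5*4453 = -22265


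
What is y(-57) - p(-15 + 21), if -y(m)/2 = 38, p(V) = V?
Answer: -82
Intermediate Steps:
y(m) = -76 (y(m) = -2*38 = -76)
y(-57) - p(-15 + 21) = -76 - (-15 + 21) = -76 - 1*6 = -76 - 6 = -82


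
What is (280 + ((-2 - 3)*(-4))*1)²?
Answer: 90000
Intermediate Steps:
(280 + ((-2 - 3)*(-4))*1)² = (280 - 5*(-4)*1)² = (280 + 20*1)² = (280 + 20)² = 300² = 90000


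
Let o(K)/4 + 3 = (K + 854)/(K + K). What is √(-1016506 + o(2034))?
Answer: I*√116818938734/339 ≈ 1008.2*I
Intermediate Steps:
o(K) = -12 + 2*(854 + K)/K (o(K) = -12 + 4*((K + 854)/(K + K)) = -12 + 4*((854 + K)/((2*K))) = -12 + 4*((854 + K)*(1/(2*K))) = -12 + 4*((854 + K)/(2*K)) = -12 + 2*(854 + K)/K)
√(-1016506 + o(2034)) = √(-1016506 + (-10 + 1708/2034)) = √(-1016506 + (-10 + 1708*(1/2034))) = √(-1016506 + (-10 + 854/1017)) = √(-1016506 - 9316/1017) = √(-1033795918/1017) = I*√116818938734/339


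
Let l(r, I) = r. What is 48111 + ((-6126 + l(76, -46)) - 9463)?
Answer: 32598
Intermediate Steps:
48111 + ((-6126 + l(76, -46)) - 9463) = 48111 + ((-6126 + 76) - 9463) = 48111 + (-6050 - 9463) = 48111 - 15513 = 32598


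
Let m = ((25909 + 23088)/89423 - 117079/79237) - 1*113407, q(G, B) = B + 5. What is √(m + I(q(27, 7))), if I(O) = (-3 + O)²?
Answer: I*√19687465037210169507486/416800603 ≈ 336.64*I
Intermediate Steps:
q(G, B) = 5 + B
m = -47268493465605/416800603 (m = (48997*(1/89423) - 117079*1/79237) - 113407 = (48997/89423 - 6887/4661) - 113407 = -387481184/416800603 - 113407 = -47268493465605/416800603 ≈ -1.1341e+5)
√(m + I(q(27, 7))) = √(-47268493465605/416800603 + (-3 + (5 + 7))²) = √(-47268493465605/416800603 + (-3 + 12)²) = √(-47268493465605/416800603 + 9²) = √(-47268493465605/416800603 + 81) = √(-47234732616762/416800603) = I*√19687465037210169507486/416800603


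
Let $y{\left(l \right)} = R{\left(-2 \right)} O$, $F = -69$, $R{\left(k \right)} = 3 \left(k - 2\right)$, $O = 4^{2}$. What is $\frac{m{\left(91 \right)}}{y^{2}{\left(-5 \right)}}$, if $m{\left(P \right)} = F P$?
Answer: $- \frac{2093}{12288} \approx -0.17033$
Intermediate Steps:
$O = 16$
$R{\left(k \right)} = -6 + 3 k$ ($R{\left(k \right)} = 3 \left(-2 + k\right) = -6 + 3 k$)
$m{\left(P \right)} = - 69 P$
$y{\left(l \right)} = -192$ ($y{\left(l \right)} = \left(-6 + 3 \left(-2\right)\right) 16 = \left(-6 - 6\right) 16 = \left(-12\right) 16 = -192$)
$\frac{m{\left(91 \right)}}{y^{2}{\left(-5 \right)}} = \frac{\left(-69\right) 91}{\left(-192\right)^{2}} = - \frac{6279}{36864} = \left(-6279\right) \frac{1}{36864} = - \frac{2093}{12288}$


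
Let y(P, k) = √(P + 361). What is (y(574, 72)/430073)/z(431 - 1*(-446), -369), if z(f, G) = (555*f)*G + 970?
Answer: -√935/77242936459885 ≈ -3.9586e-13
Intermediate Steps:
z(f, G) = 970 + 555*G*f (z(f, G) = 555*G*f + 970 = 970 + 555*G*f)
y(P, k) = √(361 + P)
(y(574, 72)/430073)/z(431 - 1*(-446), -369) = (√(361 + 574)/430073)/(970 + 555*(-369)*(431 - 1*(-446))) = (√935*(1/430073))/(970 + 555*(-369)*(431 + 446)) = (√935/430073)/(970 + 555*(-369)*877) = (√935/430073)/(970 - 179605215) = (√935/430073)/(-179604245) = (√935/430073)*(-1/179604245) = -√935/77242936459885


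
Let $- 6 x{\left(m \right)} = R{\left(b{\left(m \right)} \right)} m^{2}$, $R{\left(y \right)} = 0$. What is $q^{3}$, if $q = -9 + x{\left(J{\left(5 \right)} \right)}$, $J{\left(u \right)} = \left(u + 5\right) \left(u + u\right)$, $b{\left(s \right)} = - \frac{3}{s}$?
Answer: $-729$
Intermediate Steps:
$J{\left(u \right)} = 2 u \left(5 + u\right)$ ($J{\left(u \right)} = \left(5 + u\right) 2 u = 2 u \left(5 + u\right)$)
$x{\left(m \right)} = 0$ ($x{\left(m \right)} = - \frac{0 m^{2}}{6} = \left(- \frac{1}{6}\right) 0 = 0$)
$q = -9$ ($q = -9 + 0 = -9$)
$q^{3} = \left(-9\right)^{3} = -729$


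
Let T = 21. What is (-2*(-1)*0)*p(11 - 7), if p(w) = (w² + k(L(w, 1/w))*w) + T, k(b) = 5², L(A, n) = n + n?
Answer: 0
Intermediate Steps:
L(A, n) = 2*n
k(b) = 25
p(w) = 21 + w² + 25*w (p(w) = (w² + 25*w) + 21 = 21 + w² + 25*w)
(-2*(-1)*0)*p(11 - 7) = (-2*(-1)*0)*(21 + (11 - 7)² + 25*(11 - 7)) = (2*0)*(21 + 4² + 25*4) = 0*(21 + 16 + 100) = 0*137 = 0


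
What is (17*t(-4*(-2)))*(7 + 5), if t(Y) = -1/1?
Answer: -204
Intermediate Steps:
t(Y) = -1 (t(Y) = -1*1 = -1)
(17*t(-4*(-2)))*(7 + 5) = (17*(-1))*(7 + 5) = -17*12 = -204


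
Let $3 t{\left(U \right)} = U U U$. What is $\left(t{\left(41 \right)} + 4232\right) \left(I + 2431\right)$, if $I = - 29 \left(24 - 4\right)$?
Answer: $50357689$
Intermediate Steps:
$t{\left(U \right)} = \frac{U^{3}}{3}$ ($t{\left(U \right)} = \frac{U U U}{3} = \frac{U^{2} U}{3} = \frac{U^{3}}{3}$)
$I = -580$ ($I = \left(-29\right) 20 = -580$)
$\left(t{\left(41 \right)} + 4232\right) \left(I + 2431\right) = \left(\frac{41^{3}}{3} + 4232\right) \left(-580 + 2431\right) = \left(\frac{1}{3} \cdot 68921 + 4232\right) 1851 = \left(\frac{68921}{3} + 4232\right) 1851 = \frac{81617}{3} \cdot 1851 = 50357689$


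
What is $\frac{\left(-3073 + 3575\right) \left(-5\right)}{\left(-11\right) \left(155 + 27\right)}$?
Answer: $\frac{1255}{1001} \approx 1.2537$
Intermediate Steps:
$\frac{\left(-3073 + 3575\right) \left(-5\right)}{\left(-11\right) \left(155 + 27\right)} = \frac{502 \left(-5\right)}{\left(-11\right) 182} = - \frac{2510}{-2002} = \left(-2510\right) \left(- \frac{1}{2002}\right) = \frac{1255}{1001}$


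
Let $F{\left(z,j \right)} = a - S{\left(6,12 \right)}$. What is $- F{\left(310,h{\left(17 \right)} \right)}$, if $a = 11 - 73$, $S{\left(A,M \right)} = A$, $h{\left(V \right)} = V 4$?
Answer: $68$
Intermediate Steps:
$h{\left(V \right)} = 4 V$
$a = -62$ ($a = 11 - 73 = -62$)
$F{\left(z,j \right)} = -68$ ($F{\left(z,j \right)} = -62 - 6 = -68$)
$- F{\left(310,h{\left(17 \right)} \right)} = \left(-1\right) \left(-68\right) = 68$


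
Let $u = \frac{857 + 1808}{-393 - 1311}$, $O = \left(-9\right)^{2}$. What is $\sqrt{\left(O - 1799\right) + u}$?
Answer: $\frac{i \sqrt{1248238362}}{852} \approx 41.468 i$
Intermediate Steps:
$O = 81$
$u = - \frac{2665}{1704}$ ($u = \frac{2665}{-1704} = 2665 \left(- \frac{1}{1704}\right) = - \frac{2665}{1704} \approx -1.564$)
$\sqrt{\left(O - 1799\right) + u} = \sqrt{\left(81 - 1799\right) - \frac{2665}{1704}} = \sqrt{-1718 - \frac{2665}{1704}} = \sqrt{- \frac{2930137}{1704}} = \frac{i \sqrt{1248238362}}{852}$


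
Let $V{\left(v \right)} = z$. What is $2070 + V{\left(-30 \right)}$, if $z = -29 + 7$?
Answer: $2048$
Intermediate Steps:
$z = -22$
$V{\left(v \right)} = -22$
$2070 + V{\left(-30 \right)} = 2070 - 22 = 2048$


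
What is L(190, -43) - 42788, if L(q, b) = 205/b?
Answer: -1840089/43 ≈ -42793.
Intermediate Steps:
L(190, -43) - 42788 = 205/(-43) - 42788 = 205*(-1/43) - 42788 = -205/43 - 42788 = -1840089/43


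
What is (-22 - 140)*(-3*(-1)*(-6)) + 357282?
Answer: 360198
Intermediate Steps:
(-22 - 140)*(-3*(-1)*(-6)) + 357282 = -486*(-6) + 357282 = -162*(-18) + 357282 = 2916 + 357282 = 360198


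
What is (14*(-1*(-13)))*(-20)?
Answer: -3640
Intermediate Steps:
(14*(-1*(-13)))*(-20) = (14*13)*(-20) = 182*(-20) = -3640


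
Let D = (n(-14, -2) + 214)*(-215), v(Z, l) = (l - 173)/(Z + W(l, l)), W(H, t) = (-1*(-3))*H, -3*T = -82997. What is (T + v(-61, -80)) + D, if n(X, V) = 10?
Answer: -18505624/903 ≈ -20494.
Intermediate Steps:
T = 82997/3 (T = -1/3*(-82997) = 82997/3 ≈ 27666.)
W(H, t) = 3*H
v(Z, l) = (-173 + l)/(Z + 3*l) (v(Z, l) = (l - 173)/(Z + 3*l) = (-173 + l)/(Z + 3*l))
D = -48160 (D = (10 + 214)*(-215) = 224*(-215) = -48160)
(T + v(-61, -80)) + D = (82997/3 + (-173 - 80)/(-61 + 3*(-80))) - 48160 = (82997/3 - 253/(-61 - 240)) - 48160 = (82997/3 - 253/(-301)) - 48160 = (82997/3 - 1/301*(-253)) - 48160 = (82997/3 + 253/301) - 48160 = 24982856/903 - 48160 = -18505624/903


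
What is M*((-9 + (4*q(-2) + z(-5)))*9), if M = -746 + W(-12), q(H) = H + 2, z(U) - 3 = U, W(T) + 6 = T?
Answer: 75636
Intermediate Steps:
W(T) = -6 + T
z(U) = 3 + U
q(H) = 2 + H
M = -764 (M = -746 + (-6 - 12) = -746 - 18 = -764)
M*((-9 + (4*q(-2) + z(-5)))*9) = -764*(-9 + (4*(2 - 2) + (3 - 5)))*9 = -764*(-9 + (4*0 - 2))*9 = -764*(-9 + (0 - 2))*9 = -764*(-9 - 2)*9 = -(-8404)*9 = -764*(-99) = 75636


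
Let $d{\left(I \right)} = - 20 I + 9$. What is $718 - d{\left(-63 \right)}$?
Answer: $-551$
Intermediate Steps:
$d{\left(I \right)} = 9 - 20 I$
$718 - d{\left(-63 \right)} = 718 - \left(9 - -1260\right) = 718 - \left(9 + 1260\right) = 718 - 1269 = -551$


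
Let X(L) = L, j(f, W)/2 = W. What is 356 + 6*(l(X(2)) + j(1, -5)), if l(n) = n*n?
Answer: 320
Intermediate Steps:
j(f, W) = 2*W
l(n) = n²
356 + 6*(l(X(2)) + j(1, -5)) = 356 + 6*(2² + 2*(-5)) = 356 + 6*(4 - 10) = 356 + 6*(-6) = 356 - 36 = 320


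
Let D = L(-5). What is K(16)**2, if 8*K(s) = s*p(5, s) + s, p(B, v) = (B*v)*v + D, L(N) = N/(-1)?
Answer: 6615184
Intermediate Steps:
L(N) = -N (L(N) = N*(-1) = -N)
D = 5 (D = -1*(-5) = 5)
p(B, v) = 5 + B*v**2 (p(B, v) = (B*v)*v + 5 = B*v**2 + 5 = 5 + B*v**2)
K(s) = s/8 + s*(5 + 5*s**2)/8 (K(s) = (s*(5 + 5*s**2) + s)/8 = (s + s*(5 + 5*s**2))/8 = s/8 + s*(5 + 5*s**2)/8)
K(16)**2 = ((1/8)*16*(6 + 5*16**2))**2 = ((1/8)*16*(6 + 5*256))**2 = ((1/8)*16*(6 + 1280))**2 = ((1/8)*16*1286)**2 = 2572**2 = 6615184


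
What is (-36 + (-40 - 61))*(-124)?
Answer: 16988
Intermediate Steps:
(-36 + (-40 - 61))*(-124) = (-36 - 101)*(-124) = -137*(-124) = 16988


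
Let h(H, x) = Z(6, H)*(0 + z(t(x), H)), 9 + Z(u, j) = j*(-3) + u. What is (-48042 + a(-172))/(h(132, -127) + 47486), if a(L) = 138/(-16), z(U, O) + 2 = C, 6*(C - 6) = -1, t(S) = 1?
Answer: -384405/367652 ≈ -1.0456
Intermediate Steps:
C = 35/6 (C = 6 + (⅙)*(-1) = 6 - ⅙ = 35/6 ≈ 5.8333)
z(U, O) = 23/6 (z(U, O) = -2 + 35/6 = 23/6)
Z(u, j) = -9 + u - 3*j (Z(u, j) = -9 + (j*(-3) + u) = -9 + (-3*j + u) = -9 + (u - 3*j) = -9 + u - 3*j)
a(L) = -69/8 (a(L) = 138*(-1/16) = -69/8)
h(H, x) = -23/2 - 23*H/2 (h(H, x) = (-9 + 6 - 3*H)*(0 + 23/6) = (-3 - 3*H)*(23/6) = -23/2 - 23*H/2)
(-48042 + a(-172))/(h(132, -127) + 47486) = (-48042 - 69/8)/((-23/2 - 23/2*132) + 47486) = -384405/(8*((-23/2 - 1518) + 47486)) = -384405/(8*(-3059/2 + 47486)) = -384405/(8*91913/2) = -384405/8*2/91913 = -384405/367652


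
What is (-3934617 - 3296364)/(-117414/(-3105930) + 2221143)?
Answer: -1247717823185/383261933078 ≈ -3.2555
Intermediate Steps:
(-3934617 - 3296364)/(-117414/(-3105930) + 2221143) = -7230981/(-117414*(-1/3105930) + 2221143) = -7230981/(19569/517655 + 2221143) = -7230981/1149785799234/517655 = -7230981*517655/1149785799234 = -1247717823185/383261933078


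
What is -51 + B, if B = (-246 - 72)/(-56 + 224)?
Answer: -1481/28 ≈ -52.893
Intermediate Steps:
B = -53/28 (B = -318/168 = -318*1/168 = -53/28 ≈ -1.8929)
-51 + B = -51 - 53/28 = -1481/28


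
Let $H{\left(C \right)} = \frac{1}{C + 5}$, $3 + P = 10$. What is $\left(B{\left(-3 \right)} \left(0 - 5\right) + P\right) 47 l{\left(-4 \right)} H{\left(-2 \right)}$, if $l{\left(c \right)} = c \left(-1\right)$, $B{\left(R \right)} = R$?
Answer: $\frac{4136}{3} \approx 1378.7$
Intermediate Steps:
$l{\left(c \right)} = - c$
$P = 7$ ($P = -3 + 10 = 7$)
$H{\left(C \right)} = \frac{1}{5 + C}$
$\left(B{\left(-3 \right)} \left(0 - 5\right) + P\right) 47 l{\left(-4 \right)} H{\left(-2 \right)} = \left(- 3 \left(0 - 5\right) + 7\right) 47 \frac{\left(-1\right) \left(-4\right)}{5 - 2} = \left(\left(-3\right) \left(-5\right) + 7\right) 47 \cdot \frac{4}{3} = \left(15 + 7\right) 47 \cdot 4 \cdot \frac{1}{3} = 22 \cdot 47 \cdot \frac{4}{3} = 1034 \cdot \frac{4}{3} = \frac{4136}{3}$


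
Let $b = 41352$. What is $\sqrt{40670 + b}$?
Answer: $\sqrt{82022} \approx 286.4$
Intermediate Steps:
$\sqrt{40670 + b} = \sqrt{40670 + 41352} = \sqrt{82022}$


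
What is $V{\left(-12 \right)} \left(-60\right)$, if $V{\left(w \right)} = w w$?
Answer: $-8640$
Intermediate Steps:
$V{\left(w \right)} = w^{2}$
$V{\left(-12 \right)} \left(-60\right) = \left(-12\right)^{2} \left(-60\right) = 144 \left(-60\right) = -8640$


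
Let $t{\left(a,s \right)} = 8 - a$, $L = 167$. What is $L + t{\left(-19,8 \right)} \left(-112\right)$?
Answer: $-2857$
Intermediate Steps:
$L + t{\left(-19,8 \right)} \left(-112\right) = 167 + \left(8 - -19\right) \left(-112\right) = 167 + \left(8 + 19\right) \left(-112\right) = 167 + 27 \left(-112\right) = 167 - 3024 = -2857$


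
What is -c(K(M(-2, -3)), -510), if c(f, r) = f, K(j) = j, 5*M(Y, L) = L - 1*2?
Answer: 1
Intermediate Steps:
M(Y, L) = -2/5 + L/5 (M(Y, L) = (L - 1*2)/5 = (L - 2)/5 = (-2 + L)/5 = -2/5 + L/5)
-c(K(M(-2, -3)), -510) = -(-2/5 + (1/5)*(-3)) = -(-2/5 - 3/5) = -1*(-1) = 1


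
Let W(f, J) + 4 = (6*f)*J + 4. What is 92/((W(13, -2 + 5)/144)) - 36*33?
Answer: -14708/13 ≈ -1131.4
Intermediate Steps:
W(f, J) = 6*J*f (W(f, J) = -4 + ((6*f)*J + 4) = -4 + (6*J*f + 4) = -4 + (4 + 6*J*f) = 6*J*f)
92/((W(13, -2 + 5)/144)) - 36*33 = 92/(((6*(-2 + 5)*13)/144)) - 36*33 = 92/(((6*3*13)*(1/144))) - 1188 = 92/((234*(1/144))) - 1188 = 92/(13/8) - 1188 = 92*(8/13) - 1188 = 736/13 - 1188 = -14708/13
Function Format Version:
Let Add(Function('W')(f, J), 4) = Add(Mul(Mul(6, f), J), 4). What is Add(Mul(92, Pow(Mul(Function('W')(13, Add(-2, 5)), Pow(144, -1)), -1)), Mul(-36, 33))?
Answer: Rational(-14708, 13) ≈ -1131.4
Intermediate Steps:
Function('W')(f, J) = Mul(6, J, f) (Function('W')(f, J) = Add(-4, Add(Mul(Mul(6, f), J), 4)) = Add(-4, Add(Mul(6, J, f), 4)) = Add(-4, Add(4, Mul(6, J, f))) = Mul(6, J, f))
Add(Mul(92, Pow(Mul(Function('W')(13, Add(-2, 5)), Pow(144, -1)), -1)), Mul(-36, 33)) = Add(Mul(92, Pow(Mul(Mul(6, Add(-2, 5), 13), Pow(144, -1)), -1)), Mul(-36, 33)) = Add(Mul(92, Pow(Mul(Mul(6, 3, 13), Rational(1, 144)), -1)), -1188) = Add(Mul(92, Pow(Mul(234, Rational(1, 144)), -1)), -1188) = Add(Mul(92, Pow(Rational(13, 8), -1)), -1188) = Add(Mul(92, Rational(8, 13)), -1188) = Add(Rational(736, 13), -1188) = Rational(-14708, 13)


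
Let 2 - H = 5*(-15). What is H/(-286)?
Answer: -7/26 ≈ -0.26923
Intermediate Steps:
H = 77 (H = 2 - 5*(-15) = 2 - 1*(-75) = 2 + 75 = 77)
H/(-286) = 77/(-286) = -1/286*77 = -7/26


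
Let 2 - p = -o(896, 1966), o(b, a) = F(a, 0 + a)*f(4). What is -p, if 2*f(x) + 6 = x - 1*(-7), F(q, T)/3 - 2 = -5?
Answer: 41/2 ≈ 20.500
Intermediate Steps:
F(q, T) = -9 (F(q, T) = 6 + 3*(-5) = 6 - 15 = -9)
f(x) = ½ + x/2 (f(x) = -3 + (x - 1*(-7))/2 = -3 + (x + 7)/2 = -3 + (7 + x)/2 = -3 + (7/2 + x/2) = ½ + x/2)
o(b, a) = -45/2 (o(b, a) = -9*(½ + (½)*4) = -9*(½ + 2) = -9*5/2 = -45/2)
p = -41/2 (p = 2 - (-1)*(-45)/2 = 2 - 1*45/2 = 2 - 45/2 = -41/2 ≈ -20.500)
-p = -1*(-41/2) = 41/2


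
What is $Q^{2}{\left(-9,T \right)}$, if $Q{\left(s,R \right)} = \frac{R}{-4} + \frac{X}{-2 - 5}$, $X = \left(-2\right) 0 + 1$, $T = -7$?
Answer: $\frac{2025}{784} \approx 2.5829$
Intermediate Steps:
$X = 1$ ($X = 0 + 1 = 1$)
$Q{\left(s,R \right)} = - \frac{1}{7} - \frac{R}{4}$ ($Q{\left(s,R \right)} = \frac{R}{-4} + 1 \frac{1}{-2 - 5} = R \left(- \frac{1}{4}\right) + 1 \frac{1}{-2 - 5} = - \frac{R}{4} + 1 \frac{1}{-7} = - \frac{R}{4} + 1 \left(- \frac{1}{7}\right) = - \frac{R}{4} - \frac{1}{7} = - \frac{1}{7} - \frac{R}{4}$)
$Q^{2}{\left(-9,T \right)} = \left(- \frac{1}{7} - - \frac{7}{4}\right)^{2} = \left(- \frac{1}{7} + \frac{7}{4}\right)^{2} = \left(\frac{45}{28}\right)^{2} = \frac{2025}{784}$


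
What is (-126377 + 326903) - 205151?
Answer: -4625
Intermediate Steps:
(-126377 + 326903) - 205151 = 200526 - 205151 = -4625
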